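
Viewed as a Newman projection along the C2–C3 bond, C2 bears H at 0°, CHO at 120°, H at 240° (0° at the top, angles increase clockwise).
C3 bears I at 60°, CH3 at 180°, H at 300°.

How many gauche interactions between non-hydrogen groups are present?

2

Non-H gauche pairs: CHO(120°)/I(60°); CHO(120°)/CH3(180°) — 2 interactions.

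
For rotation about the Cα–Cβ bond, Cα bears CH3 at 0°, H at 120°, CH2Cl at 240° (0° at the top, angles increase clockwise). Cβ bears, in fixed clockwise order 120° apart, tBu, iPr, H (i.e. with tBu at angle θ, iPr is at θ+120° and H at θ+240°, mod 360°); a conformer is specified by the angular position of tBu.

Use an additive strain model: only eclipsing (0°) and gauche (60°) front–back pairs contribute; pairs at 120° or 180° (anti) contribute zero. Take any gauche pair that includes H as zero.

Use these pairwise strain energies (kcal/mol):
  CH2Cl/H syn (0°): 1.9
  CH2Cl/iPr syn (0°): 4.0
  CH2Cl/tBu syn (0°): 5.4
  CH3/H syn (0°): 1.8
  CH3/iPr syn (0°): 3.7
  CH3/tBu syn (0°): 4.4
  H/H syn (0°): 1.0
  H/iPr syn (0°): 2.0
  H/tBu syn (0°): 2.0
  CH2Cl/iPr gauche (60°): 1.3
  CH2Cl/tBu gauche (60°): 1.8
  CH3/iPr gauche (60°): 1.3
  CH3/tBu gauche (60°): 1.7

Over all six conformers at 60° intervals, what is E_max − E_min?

7.1 kcal/mol

tBu at 0° (eclipsed): CH3–tBu eclipsed, H–iPr eclipsed, CH2Cl–H eclipsed; 4.4 + 2.0 + 1.9 = 8.3 kcal/mol.
tBu at 60° (staggered): CH3–tBu gauche, CH2Cl–iPr gauche; 1.7 + 1.3 = 3.0 kcal/mol.
tBu at 120° (eclipsed): CH3–H eclipsed, H–tBu eclipsed, CH2Cl–iPr eclipsed; 1.8 + 2.0 + 4.0 = 7.8 kcal/mol.
tBu at 180° (staggered): CH3–iPr gauche, CH2Cl–tBu gauche, CH2Cl–iPr gauche; 1.3 + 1.8 + 1.3 = 4.4 kcal/mol.
tBu at 240° (eclipsed): CH3–iPr eclipsed, H–H eclipsed, CH2Cl–tBu eclipsed; 3.7 + 1.0 + 5.4 = 10.1 kcal/mol.
tBu at 300° (staggered): CH3–tBu gauche, CH3–iPr gauche, CH2Cl–tBu gauche; 1.7 + 1.3 + 1.8 = 4.8 kcal/mol.
Max at 240° (10.1 kcal/mol), min at 60° (3.0 kcal/mol); barrier = 7.1 kcal/mol.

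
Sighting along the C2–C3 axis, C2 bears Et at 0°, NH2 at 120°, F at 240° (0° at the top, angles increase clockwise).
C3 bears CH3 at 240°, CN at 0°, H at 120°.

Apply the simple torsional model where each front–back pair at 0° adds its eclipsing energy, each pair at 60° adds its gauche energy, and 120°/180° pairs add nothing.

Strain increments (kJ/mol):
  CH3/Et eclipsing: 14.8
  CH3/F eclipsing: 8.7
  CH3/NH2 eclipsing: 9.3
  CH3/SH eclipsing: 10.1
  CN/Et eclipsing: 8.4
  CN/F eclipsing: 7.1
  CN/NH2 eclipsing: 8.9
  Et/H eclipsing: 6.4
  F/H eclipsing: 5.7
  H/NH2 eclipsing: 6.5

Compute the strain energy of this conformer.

23.6 kJ/mol

This conformer is eclipsed. Et at 0° is eclipsed with CN at 0° (8.4); NH2 at 120° is eclipsed with H at 120° (6.5); F at 240° is eclipsed with CH3 at 240° (8.7). Total 23.6 kJ/mol.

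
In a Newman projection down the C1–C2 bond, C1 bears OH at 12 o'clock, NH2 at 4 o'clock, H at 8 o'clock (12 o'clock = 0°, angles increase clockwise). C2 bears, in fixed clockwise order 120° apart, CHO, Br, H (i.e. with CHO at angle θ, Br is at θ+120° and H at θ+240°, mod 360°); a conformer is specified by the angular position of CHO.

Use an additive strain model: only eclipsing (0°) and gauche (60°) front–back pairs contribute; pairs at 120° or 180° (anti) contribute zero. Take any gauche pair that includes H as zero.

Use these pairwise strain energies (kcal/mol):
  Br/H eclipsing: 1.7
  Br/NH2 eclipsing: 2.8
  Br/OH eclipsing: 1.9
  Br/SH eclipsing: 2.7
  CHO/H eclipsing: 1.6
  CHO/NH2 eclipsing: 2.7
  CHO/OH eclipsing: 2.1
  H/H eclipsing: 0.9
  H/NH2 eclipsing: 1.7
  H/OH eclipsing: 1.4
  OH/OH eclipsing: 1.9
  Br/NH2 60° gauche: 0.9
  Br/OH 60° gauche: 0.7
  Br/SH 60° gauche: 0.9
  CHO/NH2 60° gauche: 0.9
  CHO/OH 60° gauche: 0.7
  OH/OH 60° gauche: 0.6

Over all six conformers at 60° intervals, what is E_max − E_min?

CHO at 0° (eclipsed): OH–CHO eclipsed, NH2–Br eclipsed, H–H eclipsed; 2.1 + 2.8 + 0.9 = 5.8 kcal/mol.
CHO at 60° (staggered): OH–CHO gauche, NH2–CHO gauche, NH2–Br gauche; 0.7 + 0.9 + 0.9 = 2.5 kcal/mol.
CHO at 120° (eclipsed): OH–H eclipsed, NH2–CHO eclipsed, H–Br eclipsed; 1.4 + 2.7 + 1.7 = 5.8 kcal/mol.
CHO at 180° (staggered): OH–Br gauche, NH2–CHO gauche; 0.7 + 0.9 = 1.6 kcal/mol.
CHO at 240° (eclipsed): OH–Br eclipsed, NH2–H eclipsed, H–CHO eclipsed; 1.9 + 1.7 + 1.6 = 5.2 kcal/mol.
CHO at 300° (staggered): OH–CHO gauche, OH–Br gauche, NH2–Br gauche; 0.7 + 0.7 + 0.9 = 2.3 kcal/mol.
Max at 0° (5.8 kcal/mol), min at 180° (1.6 kcal/mol); barrier = 4.2 kcal/mol.

4.2 kcal/mol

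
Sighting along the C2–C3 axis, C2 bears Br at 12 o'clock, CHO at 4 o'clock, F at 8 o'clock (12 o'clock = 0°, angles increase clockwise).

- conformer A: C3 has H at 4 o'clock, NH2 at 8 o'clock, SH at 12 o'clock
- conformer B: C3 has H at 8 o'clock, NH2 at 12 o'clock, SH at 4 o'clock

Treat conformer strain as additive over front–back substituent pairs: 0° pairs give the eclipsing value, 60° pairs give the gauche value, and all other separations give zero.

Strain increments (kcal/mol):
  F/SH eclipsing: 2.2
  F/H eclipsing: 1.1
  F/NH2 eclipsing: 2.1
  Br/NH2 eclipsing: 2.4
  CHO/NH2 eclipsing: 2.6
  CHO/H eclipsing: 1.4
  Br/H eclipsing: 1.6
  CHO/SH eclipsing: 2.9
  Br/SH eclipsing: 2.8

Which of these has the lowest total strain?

A

A (eclipsed): Br–SH eclipsed, CHO–H eclipsed, F–NH2 eclipsed; 2.8 + 1.4 + 2.1 = 6.3 kcal/mol.
B (eclipsed): Br–NH2 eclipsed, CHO–SH eclipsed, F–H eclipsed; 2.4 + 2.9 + 1.1 = 6.4 kcal/mol.
A has the lowest total (6.3 kcal/mol).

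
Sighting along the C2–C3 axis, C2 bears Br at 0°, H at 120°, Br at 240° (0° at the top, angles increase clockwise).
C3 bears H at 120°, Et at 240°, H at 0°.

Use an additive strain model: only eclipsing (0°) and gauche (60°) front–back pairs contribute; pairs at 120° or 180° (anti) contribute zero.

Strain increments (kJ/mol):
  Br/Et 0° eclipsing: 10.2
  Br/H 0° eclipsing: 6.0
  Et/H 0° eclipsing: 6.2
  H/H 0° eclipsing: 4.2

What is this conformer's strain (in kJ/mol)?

This conformer (eclipsed): Br(0°)/H(0°) eclipsed 6.0; H(120°)/H(120°) eclipsed 4.2; Br(240°)/Et(240°) eclipsed 10.2 → 20.4 kJ/mol.

20.4 kJ/mol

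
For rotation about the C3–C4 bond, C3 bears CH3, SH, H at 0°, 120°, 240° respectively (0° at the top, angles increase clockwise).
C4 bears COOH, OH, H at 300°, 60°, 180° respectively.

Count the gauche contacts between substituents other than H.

Non-H gauche pairs: CH3(0°)/COOH(300°); CH3(0°)/OH(60°); SH(120°)/OH(60°) — 3 interactions.

3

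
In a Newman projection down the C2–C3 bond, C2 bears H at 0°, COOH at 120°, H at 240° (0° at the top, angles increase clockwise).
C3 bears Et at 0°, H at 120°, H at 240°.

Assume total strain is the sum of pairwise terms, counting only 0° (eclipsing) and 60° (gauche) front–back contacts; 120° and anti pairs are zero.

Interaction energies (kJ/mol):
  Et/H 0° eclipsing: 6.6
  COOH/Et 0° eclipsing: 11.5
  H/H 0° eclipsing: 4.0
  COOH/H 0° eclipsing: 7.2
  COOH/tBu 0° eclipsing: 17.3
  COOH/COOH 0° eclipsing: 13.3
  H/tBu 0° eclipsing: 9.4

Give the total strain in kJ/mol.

This conformer (eclipsed): H–Et eclipsed, COOH–H eclipsed, H–H eclipsed; 6.6 + 7.2 + 4.0 = 17.8 kJ/mol.

17.8 kJ/mol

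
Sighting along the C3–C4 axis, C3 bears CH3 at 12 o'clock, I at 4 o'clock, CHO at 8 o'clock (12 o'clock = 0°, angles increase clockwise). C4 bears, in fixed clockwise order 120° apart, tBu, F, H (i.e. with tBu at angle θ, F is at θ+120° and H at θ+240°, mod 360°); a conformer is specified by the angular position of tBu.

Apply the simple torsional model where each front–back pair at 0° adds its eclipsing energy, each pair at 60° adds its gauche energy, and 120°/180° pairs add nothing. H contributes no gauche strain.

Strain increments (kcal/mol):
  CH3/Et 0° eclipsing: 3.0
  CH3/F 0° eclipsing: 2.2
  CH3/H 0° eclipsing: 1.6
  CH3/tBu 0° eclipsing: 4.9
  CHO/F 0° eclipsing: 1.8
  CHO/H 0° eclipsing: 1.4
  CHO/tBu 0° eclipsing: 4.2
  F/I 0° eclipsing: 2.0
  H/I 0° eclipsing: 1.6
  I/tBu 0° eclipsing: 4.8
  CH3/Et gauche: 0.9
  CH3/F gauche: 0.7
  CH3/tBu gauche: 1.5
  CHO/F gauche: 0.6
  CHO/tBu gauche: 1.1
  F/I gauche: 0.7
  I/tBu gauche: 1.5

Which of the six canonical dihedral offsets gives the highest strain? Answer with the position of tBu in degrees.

tBu at 0° (eclipsed): CH3(0°)/tBu(0°) eclipsed 4.9; I(120°)/F(120°) eclipsed 2.0; CHO(240°)/H(240°) eclipsed 1.4 → 8.3 kcal/mol.
tBu at 60° (staggered): CH3(0°)/tBu(60°) gauche 1.5; I(120°)/tBu(60°) gauche 1.5; I(120°)/F(180°) gauche 0.7; CHO(240°)/F(180°) gauche 0.6 → 4.3 kcal/mol.
tBu at 120° (eclipsed): CH3(0°)/H(0°) eclipsed 1.6; I(120°)/tBu(120°) eclipsed 4.8; CHO(240°)/F(240°) eclipsed 1.8 → 8.2 kcal/mol.
tBu at 180° (staggered): CH3(0°)/F(300°) gauche 0.7; I(120°)/tBu(180°) gauche 1.5; CHO(240°)/tBu(180°) gauche 1.1; CHO(240°)/F(300°) gauche 0.6 → 3.9 kcal/mol.
tBu at 240° (eclipsed): CH3(0°)/F(0°) eclipsed 2.2; I(120°)/H(120°) eclipsed 1.6; CHO(240°)/tBu(240°) eclipsed 4.2 → 8.0 kcal/mol.
tBu at 300° (staggered): CH3(0°)/tBu(300°) gauche 1.5; CH3(0°)/F(60°) gauche 0.7; I(120°)/F(60°) gauche 0.7; CHO(240°)/tBu(300°) gauche 1.1 → 4.0 kcal/mol.
The maximum (8.3 kcal/mol) occurs with tBu at 0°.

0°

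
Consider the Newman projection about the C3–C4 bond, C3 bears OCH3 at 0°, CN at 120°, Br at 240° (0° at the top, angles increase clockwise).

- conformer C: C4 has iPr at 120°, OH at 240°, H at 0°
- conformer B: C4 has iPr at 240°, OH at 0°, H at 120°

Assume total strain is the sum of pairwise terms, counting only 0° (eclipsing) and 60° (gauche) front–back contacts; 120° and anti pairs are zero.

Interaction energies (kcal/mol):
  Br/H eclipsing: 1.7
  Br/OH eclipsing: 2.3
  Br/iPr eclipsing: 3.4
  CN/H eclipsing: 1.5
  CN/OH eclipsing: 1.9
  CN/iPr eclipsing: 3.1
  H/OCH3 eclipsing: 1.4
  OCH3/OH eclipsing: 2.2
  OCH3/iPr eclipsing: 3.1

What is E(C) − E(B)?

-0.3 kcal/mol

C (eclipsed): OCH3(0°)/H(0°) eclipsed 1.4; CN(120°)/iPr(120°) eclipsed 3.1; Br(240°)/OH(240°) eclipsed 2.3 → 6.8 kcal/mol.
B (eclipsed): OCH3(0°)/OH(0°) eclipsed 2.2; CN(120°)/H(120°) eclipsed 1.5; Br(240°)/iPr(240°) eclipsed 3.4 → 7.1 kcal/mol.
E(C) − E(B) = 6.8 − 7.1 = -0.3 kcal/mol.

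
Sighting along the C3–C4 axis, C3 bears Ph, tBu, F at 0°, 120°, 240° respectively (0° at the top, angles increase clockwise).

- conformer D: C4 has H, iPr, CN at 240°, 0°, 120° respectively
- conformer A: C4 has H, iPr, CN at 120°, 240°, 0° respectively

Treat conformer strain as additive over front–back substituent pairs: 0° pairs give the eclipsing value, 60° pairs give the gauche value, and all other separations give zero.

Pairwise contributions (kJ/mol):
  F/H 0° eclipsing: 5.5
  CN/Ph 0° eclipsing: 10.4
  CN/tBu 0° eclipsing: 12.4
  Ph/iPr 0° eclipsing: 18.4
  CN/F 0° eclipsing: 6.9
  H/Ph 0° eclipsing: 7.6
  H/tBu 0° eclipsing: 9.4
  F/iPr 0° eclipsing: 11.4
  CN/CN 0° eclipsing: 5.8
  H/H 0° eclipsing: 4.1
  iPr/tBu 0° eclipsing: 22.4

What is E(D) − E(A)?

+5.1 kJ/mol

D (eclipsed): Ph–iPr eclipsed, tBu–CN eclipsed, F–H eclipsed; 18.4 + 12.4 + 5.5 = 36.3 kJ/mol.
A (eclipsed): Ph–CN eclipsed, tBu–H eclipsed, F–iPr eclipsed; 10.4 + 9.4 + 11.4 = 31.2 kJ/mol.
E(D) − E(A) = 36.3 − 31.2 = +5.1 kJ/mol.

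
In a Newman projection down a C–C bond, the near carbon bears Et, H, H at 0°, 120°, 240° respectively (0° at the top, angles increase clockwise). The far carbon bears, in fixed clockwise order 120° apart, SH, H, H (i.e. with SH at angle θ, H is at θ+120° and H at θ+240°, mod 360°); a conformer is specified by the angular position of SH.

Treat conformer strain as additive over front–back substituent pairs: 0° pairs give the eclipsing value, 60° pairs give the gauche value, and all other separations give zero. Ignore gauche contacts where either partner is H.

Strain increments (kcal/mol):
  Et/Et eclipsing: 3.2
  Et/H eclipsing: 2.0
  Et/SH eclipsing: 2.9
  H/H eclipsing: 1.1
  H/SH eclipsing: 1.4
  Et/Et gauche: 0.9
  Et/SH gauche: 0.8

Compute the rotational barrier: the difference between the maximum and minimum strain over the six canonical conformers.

5.1 kcal/mol

SH at 0° (eclipsed): Et(0°)/SH(0°) eclipsed 2.9; H(120°)/H(120°) eclipsed 1.1; H(240°)/H(240°) eclipsed 1.1 → 5.1 kcal/mol.
SH at 60° (staggered): Et(0°)/SH(60°) gauche 0.8 → 0.8 kcal/mol.
SH at 120° (eclipsed): Et(0°)/H(0°) eclipsed 2.0; H(120°)/SH(120°) eclipsed 1.4; H(240°)/H(240°) eclipsed 1.1 → 4.5 kcal/mol.
SH at 180° (staggered): no non-H gauche contacts → 0.0 kcal/mol.
SH at 240° (eclipsed): Et(0°)/H(0°) eclipsed 2.0; H(120°)/H(120°) eclipsed 1.1; H(240°)/SH(240°) eclipsed 1.4 → 4.5 kcal/mol.
SH at 300° (staggered): Et(0°)/SH(300°) gauche 0.8 → 0.8 kcal/mol.
Max at 0° (5.1 kcal/mol), min at 180° (0.0 kcal/mol); barrier = 5.1 kcal/mol.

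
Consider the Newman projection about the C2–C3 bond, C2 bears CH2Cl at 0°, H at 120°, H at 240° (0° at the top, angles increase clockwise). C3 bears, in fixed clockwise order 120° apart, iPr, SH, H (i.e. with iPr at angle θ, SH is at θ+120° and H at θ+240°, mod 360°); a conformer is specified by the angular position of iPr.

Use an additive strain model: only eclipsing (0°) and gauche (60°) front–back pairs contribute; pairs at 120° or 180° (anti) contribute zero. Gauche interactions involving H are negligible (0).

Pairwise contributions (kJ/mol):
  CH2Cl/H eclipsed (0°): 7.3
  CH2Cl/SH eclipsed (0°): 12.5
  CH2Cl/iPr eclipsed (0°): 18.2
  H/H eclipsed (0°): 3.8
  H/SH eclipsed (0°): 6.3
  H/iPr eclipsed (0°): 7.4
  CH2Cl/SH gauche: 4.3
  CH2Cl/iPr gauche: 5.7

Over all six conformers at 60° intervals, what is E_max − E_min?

iPr at 0° (eclipsed): CH2Cl–iPr eclipsed, H–SH eclipsed, H–H eclipsed; 18.2 + 6.3 + 3.8 = 28.3 kJ/mol.
iPr at 60° (staggered): CH2Cl–iPr gauche; 5.7 = 5.7 kJ/mol.
iPr at 120° (eclipsed): CH2Cl–H eclipsed, H–iPr eclipsed, H–SH eclipsed; 7.3 + 7.4 + 6.3 = 21.0 kJ/mol.
iPr at 180° (staggered): CH2Cl–SH gauche; 4.3 = 4.3 kJ/mol.
iPr at 240° (eclipsed): CH2Cl–SH eclipsed, H–H eclipsed, H–iPr eclipsed; 12.5 + 3.8 + 7.4 = 23.7 kJ/mol.
iPr at 300° (staggered): CH2Cl–iPr gauche, CH2Cl–SH gauche; 5.7 + 4.3 = 10.0 kJ/mol.
Max at 0° (28.3 kJ/mol), min at 180° (4.3 kJ/mol); barrier = 24.0 kJ/mol.

24.0 kJ/mol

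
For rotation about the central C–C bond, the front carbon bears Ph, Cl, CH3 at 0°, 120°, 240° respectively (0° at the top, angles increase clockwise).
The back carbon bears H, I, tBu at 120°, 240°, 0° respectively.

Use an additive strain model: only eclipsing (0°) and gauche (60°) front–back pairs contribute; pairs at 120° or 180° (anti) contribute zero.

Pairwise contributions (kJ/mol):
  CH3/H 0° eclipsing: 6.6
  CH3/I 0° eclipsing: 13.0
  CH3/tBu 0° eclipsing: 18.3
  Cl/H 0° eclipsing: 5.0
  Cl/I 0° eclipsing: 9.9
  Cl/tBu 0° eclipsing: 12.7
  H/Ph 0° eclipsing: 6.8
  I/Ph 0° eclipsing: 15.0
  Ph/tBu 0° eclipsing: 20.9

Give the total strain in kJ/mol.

This conformer (eclipsed): Ph(0°)/tBu(0°) eclipsed 20.9; Cl(120°)/H(120°) eclipsed 5.0; CH3(240°)/I(240°) eclipsed 13.0 → 38.9 kJ/mol.

38.9 kJ/mol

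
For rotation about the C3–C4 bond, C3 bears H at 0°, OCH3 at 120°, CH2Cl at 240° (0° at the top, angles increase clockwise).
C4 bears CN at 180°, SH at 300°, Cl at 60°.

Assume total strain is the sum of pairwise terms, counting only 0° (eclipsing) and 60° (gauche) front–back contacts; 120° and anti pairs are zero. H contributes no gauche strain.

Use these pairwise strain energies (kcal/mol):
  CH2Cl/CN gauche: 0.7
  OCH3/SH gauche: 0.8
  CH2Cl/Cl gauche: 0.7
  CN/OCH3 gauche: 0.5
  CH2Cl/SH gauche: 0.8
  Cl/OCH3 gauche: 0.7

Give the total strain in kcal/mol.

2.7 kcal/mol

This conformer (staggered): OCH3(120°)/CN(180°) gauche 0.5; OCH3(120°)/Cl(60°) gauche 0.7; CH2Cl(240°)/CN(180°) gauche 0.7; CH2Cl(240°)/SH(300°) gauche 0.8 → 2.7 kcal/mol.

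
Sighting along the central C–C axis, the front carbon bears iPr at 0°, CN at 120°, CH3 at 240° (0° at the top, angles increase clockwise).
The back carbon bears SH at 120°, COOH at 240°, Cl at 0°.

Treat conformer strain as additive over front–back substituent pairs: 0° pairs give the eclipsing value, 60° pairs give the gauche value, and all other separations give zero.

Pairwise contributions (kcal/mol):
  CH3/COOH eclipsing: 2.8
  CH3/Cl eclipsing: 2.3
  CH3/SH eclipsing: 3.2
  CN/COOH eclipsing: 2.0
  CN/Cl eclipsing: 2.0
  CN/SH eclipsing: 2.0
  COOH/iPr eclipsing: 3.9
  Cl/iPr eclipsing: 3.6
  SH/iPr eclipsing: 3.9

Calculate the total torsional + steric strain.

8.4 kcal/mol

This conformer is eclipsed. iPr at 0° is eclipsed with Cl at 0° (3.6); CN at 120° is eclipsed with SH at 120° (2.0); CH3 at 240° is eclipsed with COOH at 240° (2.8). Total 8.4 kcal/mol.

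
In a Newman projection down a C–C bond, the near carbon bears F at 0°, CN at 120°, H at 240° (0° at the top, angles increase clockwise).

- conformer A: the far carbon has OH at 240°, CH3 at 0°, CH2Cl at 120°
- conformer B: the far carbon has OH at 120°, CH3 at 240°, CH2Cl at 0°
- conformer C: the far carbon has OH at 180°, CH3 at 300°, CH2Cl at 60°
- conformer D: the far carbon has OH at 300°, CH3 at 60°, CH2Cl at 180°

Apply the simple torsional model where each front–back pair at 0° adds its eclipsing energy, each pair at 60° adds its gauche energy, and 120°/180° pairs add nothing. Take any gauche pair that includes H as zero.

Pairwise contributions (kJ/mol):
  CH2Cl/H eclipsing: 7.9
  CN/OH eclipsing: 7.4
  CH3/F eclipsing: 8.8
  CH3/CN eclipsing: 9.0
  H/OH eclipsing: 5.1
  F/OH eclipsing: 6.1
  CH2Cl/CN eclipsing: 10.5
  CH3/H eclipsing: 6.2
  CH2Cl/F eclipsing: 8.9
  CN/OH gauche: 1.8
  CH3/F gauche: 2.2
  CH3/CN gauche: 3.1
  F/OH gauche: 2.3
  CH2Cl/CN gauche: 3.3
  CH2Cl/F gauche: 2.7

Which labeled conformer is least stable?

A is eclipsed. F at 0° is eclipsed with CH3 at 0° (8.8); CN at 120° is eclipsed with CH2Cl at 120° (10.5); H at 240° is eclipsed with OH at 240° (5.1). Total 24.4 kJ/mol.
B is eclipsed. F at 0° is eclipsed with CH2Cl at 0° (8.9); CN at 120° is eclipsed with OH at 120° (7.4); H at 240° is eclipsed with CH3 at 240° (6.2). Total 22.5 kJ/mol.
C is staggered. F at 0° is gauche with CH3 at 300° (2.2); F at 0° is gauche with CH2Cl at 60° (2.7); CN at 120° is gauche with OH at 180° (1.8); CN at 120° is gauche with CH2Cl at 60° (3.3). Total 10.0 kJ/mol.
D is staggered. F at 0° is gauche with OH at 300° (2.3); F at 0° is gauche with CH3 at 60° (2.2); CN at 120° is gauche with CH3 at 60° (3.1); CN at 120° is gauche with CH2Cl at 180° (3.3). Total 10.9 kJ/mol.
A has the highest total (24.4 kJ/mol).

A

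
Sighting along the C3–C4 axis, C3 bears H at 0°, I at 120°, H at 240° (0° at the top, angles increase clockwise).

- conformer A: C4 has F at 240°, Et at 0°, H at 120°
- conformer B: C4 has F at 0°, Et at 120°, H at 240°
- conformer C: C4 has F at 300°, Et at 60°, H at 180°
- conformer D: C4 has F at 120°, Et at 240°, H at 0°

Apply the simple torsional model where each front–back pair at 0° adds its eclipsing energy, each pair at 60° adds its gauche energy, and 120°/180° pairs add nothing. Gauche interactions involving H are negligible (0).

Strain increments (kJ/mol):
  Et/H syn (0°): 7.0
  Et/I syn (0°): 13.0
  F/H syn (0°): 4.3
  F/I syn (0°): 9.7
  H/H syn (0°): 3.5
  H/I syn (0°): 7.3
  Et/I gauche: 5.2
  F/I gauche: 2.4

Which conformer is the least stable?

B

A (eclipsed): H(0°)/Et(0°) eclipsed 7.0; I(120°)/H(120°) eclipsed 7.3; H(240°)/F(240°) eclipsed 4.3 → 18.6 kJ/mol.
B (eclipsed): H(0°)/F(0°) eclipsed 4.3; I(120°)/Et(120°) eclipsed 13.0; H(240°)/H(240°) eclipsed 3.5 → 20.8 kJ/mol.
C (staggered): I(120°)/Et(60°) gauche 5.2 → 5.2 kJ/mol.
D (eclipsed): H(0°)/H(0°) eclipsed 3.5; I(120°)/F(120°) eclipsed 9.7; H(240°)/Et(240°) eclipsed 7.0 → 20.2 kJ/mol.
B has the highest total (20.8 kJ/mol).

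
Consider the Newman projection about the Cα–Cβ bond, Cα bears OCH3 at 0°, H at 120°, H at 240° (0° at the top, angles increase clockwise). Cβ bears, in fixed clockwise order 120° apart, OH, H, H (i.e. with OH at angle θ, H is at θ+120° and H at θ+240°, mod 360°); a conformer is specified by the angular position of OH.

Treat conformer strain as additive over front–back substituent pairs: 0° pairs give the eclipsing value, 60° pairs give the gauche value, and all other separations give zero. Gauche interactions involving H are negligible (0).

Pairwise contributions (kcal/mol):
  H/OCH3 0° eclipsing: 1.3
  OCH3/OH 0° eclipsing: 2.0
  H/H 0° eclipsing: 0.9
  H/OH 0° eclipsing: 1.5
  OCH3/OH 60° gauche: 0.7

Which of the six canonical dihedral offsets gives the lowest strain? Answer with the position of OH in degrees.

180°

OH at 0° (eclipsed): OCH3–OH eclipsed, H–H eclipsed, H–H eclipsed; 2.0 + 0.9 + 0.9 = 3.8 kcal/mol.
OH at 60° (staggered): OCH3–OH gauche; 0.7 = 0.7 kcal/mol.
OH at 120° (eclipsed): OCH3–H eclipsed, H–OH eclipsed, H–H eclipsed; 1.3 + 1.5 + 0.9 = 3.7 kcal/mol.
OH at 180° (staggered): no non-H gauche contacts → 0.0 kcal/mol.
OH at 240° (eclipsed): OCH3–H eclipsed, H–H eclipsed, H–OH eclipsed; 1.3 + 0.9 + 1.5 = 3.7 kcal/mol.
OH at 300° (staggered): OCH3–OH gauche; 0.7 = 0.7 kcal/mol.
The minimum (0.0 kcal/mol) occurs with OH at 180°.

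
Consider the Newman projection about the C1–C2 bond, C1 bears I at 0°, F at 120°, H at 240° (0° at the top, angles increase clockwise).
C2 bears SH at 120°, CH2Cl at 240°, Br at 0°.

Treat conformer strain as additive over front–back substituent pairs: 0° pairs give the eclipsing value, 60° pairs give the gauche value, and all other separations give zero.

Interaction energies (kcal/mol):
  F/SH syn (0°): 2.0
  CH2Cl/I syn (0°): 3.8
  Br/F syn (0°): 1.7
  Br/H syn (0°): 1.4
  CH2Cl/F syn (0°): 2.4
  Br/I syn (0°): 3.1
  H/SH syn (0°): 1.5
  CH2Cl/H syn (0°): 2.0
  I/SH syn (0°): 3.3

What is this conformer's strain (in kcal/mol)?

7.1 kcal/mol

This conformer (eclipsed): I–Br eclipsed, F–SH eclipsed, H–CH2Cl eclipsed; 3.1 + 2.0 + 2.0 = 7.1 kcal/mol.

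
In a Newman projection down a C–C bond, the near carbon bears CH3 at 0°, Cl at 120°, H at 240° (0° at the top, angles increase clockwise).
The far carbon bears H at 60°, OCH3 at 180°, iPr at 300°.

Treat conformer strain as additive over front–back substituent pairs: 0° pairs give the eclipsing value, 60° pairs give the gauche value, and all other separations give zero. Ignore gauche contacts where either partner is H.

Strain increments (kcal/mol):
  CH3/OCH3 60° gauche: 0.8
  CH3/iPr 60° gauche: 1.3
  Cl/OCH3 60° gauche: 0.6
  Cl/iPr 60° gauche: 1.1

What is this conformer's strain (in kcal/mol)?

1.9 kcal/mol

This conformer (staggered): CH3(0°)/iPr(300°) gauche 1.3; Cl(120°)/OCH3(180°) gauche 0.6 → 1.9 kcal/mol.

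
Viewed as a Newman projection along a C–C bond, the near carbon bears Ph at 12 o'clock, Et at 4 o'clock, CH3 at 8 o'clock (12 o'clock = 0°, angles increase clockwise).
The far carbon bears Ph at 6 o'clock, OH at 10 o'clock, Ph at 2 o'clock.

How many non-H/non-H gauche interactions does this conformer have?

Non-H gauche pairs: Ph(0°)/OH(300°); Ph(0°)/Ph(60°); Et(120°)/Ph(180°); Et(120°)/Ph(60°); CH3(240°)/Ph(180°); CH3(240°)/OH(300°) — 6 interactions.

6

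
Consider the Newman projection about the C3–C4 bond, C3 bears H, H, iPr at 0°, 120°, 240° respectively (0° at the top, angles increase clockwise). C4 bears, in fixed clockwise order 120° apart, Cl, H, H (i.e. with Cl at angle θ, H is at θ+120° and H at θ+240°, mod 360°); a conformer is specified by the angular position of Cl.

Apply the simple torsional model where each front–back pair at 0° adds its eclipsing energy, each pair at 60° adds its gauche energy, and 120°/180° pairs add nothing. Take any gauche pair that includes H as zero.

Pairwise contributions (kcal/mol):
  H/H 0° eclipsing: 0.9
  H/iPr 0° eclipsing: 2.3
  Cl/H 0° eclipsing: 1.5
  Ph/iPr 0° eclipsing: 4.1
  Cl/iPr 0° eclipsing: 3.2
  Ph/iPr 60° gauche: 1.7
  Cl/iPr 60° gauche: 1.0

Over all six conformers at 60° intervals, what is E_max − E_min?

Cl at 0° (eclipsed): H(0°)/Cl(0°) eclipsed 1.5; H(120°)/H(120°) eclipsed 0.9; iPr(240°)/H(240°) eclipsed 2.3 → 4.7 kcal/mol.
Cl at 60° (staggered): no non-H gauche contacts → 0.0 kcal/mol.
Cl at 120° (eclipsed): H(0°)/H(0°) eclipsed 0.9; H(120°)/Cl(120°) eclipsed 1.5; iPr(240°)/H(240°) eclipsed 2.3 → 4.7 kcal/mol.
Cl at 180° (staggered): iPr(240°)/Cl(180°) gauche 1.0 → 1.0 kcal/mol.
Cl at 240° (eclipsed): H(0°)/H(0°) eclipsed 0.9; H(120°)/H(120°) eclipsed 0.9; iPr(240°)/Cl(240°) eclipsed 3.2 → 5.0 kcal/mol.
Cl at 300° (staggered): iPr(240°)/Cl(300°) gauche 1.0 → 1.0 kcal/mol.
Max at 240° (5.0 kcal/mol), min at 60° (0.0 kcal/mol); barrier = 5.0 kcal/mol.

5.0 kcal/mol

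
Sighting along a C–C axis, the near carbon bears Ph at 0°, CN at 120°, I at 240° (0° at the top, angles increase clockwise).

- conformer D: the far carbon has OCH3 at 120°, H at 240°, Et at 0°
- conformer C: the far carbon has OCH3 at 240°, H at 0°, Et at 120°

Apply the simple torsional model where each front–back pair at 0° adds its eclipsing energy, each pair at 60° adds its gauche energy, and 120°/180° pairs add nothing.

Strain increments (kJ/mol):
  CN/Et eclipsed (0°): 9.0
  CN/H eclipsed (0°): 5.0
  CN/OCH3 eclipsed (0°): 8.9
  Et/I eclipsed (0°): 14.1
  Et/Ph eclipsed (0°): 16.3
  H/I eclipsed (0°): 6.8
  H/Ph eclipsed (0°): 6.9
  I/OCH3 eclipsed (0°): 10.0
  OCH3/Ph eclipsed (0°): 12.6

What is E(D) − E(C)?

D (eclipsed): Ph(0°)/Et(0°) eclipsed 16.3; CN(120°)/OCH3(120°) eclipsed 8.9; I(240°)/H(240°) eclipsed 6.8 → 32.0 kJ/mol.
C (eclipsed): Ph(0°)/H(0°) eclipsed 6.9; CN(120°)/Et(120°) eclipsed 9.0; I(240°)/OCH3(240°) eclipsed 10.0 → 25.9 kJ/mol.
E(D) − E(C) = 32.0 − 25.9 = +6.1 kJ/mol.

+6.1 kJ/mol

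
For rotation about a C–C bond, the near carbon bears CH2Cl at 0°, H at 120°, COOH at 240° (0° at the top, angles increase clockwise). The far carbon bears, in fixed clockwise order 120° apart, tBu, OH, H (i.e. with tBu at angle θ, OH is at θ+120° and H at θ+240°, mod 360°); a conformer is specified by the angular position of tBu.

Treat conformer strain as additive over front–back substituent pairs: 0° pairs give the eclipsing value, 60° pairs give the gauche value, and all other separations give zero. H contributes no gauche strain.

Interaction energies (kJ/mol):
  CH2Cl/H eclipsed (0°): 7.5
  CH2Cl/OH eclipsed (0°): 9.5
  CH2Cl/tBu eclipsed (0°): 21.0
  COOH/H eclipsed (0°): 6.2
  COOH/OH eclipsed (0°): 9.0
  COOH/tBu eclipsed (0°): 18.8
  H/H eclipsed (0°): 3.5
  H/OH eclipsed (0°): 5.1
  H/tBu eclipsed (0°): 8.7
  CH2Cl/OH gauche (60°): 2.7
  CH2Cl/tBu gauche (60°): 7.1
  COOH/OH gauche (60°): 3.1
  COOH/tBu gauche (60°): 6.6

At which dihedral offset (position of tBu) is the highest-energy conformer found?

tBu at 0° (eclipsed): CH2Cl–tBu eclipsed, H–OH eclipsed, COOH–H eclipsed; 21.0 + 5.1 + 6.2 = 32.3 kJ/mol.
tBu at 60° (staggered): CH2Cl–tBu gauche, COOH–OH gauche; 7.1 + 3.1 = 10.2 kJ/mol.
tBu at 120° (eclipsed): CH2Cl–H eclipsed, H–tBu eclipsed, COOH–OH eclipsed; 7.5 + 8.7 + 9.0 = 25.2 kJ/mol.
tBu at 180° (staggered): CH2Cl–OH gauche, COOH–tBu gauche, COOH–OH gauche; 2.7 + 6.6 + 3.1 = 12.4 kJ/mol.
tBu at 240° (eclipsed): CH2Cl–OH eclipsed, H–H eclipsed, COOH–tBu eclipsed; 9.5 + 3.5 + 18.8 = 31.8 kJ/mol.
tBu at 300° (staggered): CH2Cl–tBu gauche, CH2Cl–OH gauche, COOH–tBu gauche; 7.1 + 2.7 + 6.6 = 16.4 kJ/mol.
The maximum (32.3 kJ/mol) occurs with tBu at 0°.

0°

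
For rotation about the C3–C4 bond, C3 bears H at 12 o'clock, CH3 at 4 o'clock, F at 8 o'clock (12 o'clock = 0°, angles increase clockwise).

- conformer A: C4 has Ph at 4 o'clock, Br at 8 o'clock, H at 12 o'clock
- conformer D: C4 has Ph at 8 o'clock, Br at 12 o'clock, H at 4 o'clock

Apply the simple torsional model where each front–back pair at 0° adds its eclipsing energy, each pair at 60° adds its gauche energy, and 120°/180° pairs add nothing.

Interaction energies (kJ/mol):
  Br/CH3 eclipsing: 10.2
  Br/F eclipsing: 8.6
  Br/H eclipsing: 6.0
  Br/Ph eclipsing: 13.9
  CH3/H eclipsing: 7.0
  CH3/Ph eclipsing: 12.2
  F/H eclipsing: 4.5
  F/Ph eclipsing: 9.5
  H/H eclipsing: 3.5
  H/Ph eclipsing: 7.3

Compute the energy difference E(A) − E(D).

A (eclipsed): H(0°)/H(0°) eclipsed 3.5; CH3(120°)/Ph(120°) eclipsed 12.2; F(240°)/Br(240°) eclipsed 8.6 → 24.3 kJ/mol.
D (eclipsed): H(0°)/Br(0°) eclipsed 6.0; CH3(120°)/H(120°) eclipsed 7.0; F(240°)/Ph(240°) eclipsed 9.5 → 22.5 kJ/mol.
E(A) − E(D) = 24.3 − 22.5 = +1.8 kJ/mol.

+1.8 kJ/mol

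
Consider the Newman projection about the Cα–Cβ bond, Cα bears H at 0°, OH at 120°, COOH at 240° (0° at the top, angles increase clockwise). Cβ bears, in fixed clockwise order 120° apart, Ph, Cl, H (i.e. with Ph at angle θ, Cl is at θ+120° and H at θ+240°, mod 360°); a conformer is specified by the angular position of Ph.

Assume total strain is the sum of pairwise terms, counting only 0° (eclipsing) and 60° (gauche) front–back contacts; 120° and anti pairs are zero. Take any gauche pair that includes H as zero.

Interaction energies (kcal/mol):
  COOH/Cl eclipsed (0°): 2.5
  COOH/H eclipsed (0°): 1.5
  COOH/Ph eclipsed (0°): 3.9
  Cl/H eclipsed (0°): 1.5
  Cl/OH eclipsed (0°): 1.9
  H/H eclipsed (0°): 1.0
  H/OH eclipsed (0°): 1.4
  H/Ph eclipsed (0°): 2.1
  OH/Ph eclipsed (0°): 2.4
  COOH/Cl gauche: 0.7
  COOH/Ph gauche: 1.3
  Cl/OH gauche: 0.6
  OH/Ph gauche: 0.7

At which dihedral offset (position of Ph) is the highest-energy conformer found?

Ph at 0° (eclipsed): H(0°)/Ph(0°) eclipsed 2.1; OH(120°)/Cl(120°) eclipsed 1.9; COOH(240°)/H(240°) eclipsed 1.5 → 5.5 kcal/mol.
Ph at 60° (staggered): OH(120°)/Ph(60°) gauche 0.7; OH(120°)/Cl(180°) gauche 0.6; COOH(240°)/Cl(180°) gauche 0.7 → 2.0 kcal/mol.
Ph at 120° (eclipsed): H(0°)/H(0°) eclipsed 1.0; OH(120°)/Ph(120°) eclipsed 2.4; COOH(240°)/Cl(240°) eclipsed 2.5 → 5.9 kcal/mol.
Ph at 180° (staggered): OH(120°)/Ph(180°) gauche 0.7; COOH(240°)/Ph(180°) gauche 1.3; COOH(240°)/Cl(300°) gauche 0.7 → 2.7 kcal/mol.
Ph at 240° (eclipsed): H(0°)/Cl(0°) eclipsed 1.5; OH(120°)/H(120°) eclipsed 1.4; COOH(240°)/Ph(240°) eclipsed 3.9 → 6.8 kcal/mol.
Ph at 300° (staggered): OH(120°)/Cl(60°) gauche 0.6; COOH(240°)/Ph(300°) gauche 1.3 → 1.9 kcal/mol.
The maximum (6.8 kcal/mol) occurs with Ph at 240°.

240°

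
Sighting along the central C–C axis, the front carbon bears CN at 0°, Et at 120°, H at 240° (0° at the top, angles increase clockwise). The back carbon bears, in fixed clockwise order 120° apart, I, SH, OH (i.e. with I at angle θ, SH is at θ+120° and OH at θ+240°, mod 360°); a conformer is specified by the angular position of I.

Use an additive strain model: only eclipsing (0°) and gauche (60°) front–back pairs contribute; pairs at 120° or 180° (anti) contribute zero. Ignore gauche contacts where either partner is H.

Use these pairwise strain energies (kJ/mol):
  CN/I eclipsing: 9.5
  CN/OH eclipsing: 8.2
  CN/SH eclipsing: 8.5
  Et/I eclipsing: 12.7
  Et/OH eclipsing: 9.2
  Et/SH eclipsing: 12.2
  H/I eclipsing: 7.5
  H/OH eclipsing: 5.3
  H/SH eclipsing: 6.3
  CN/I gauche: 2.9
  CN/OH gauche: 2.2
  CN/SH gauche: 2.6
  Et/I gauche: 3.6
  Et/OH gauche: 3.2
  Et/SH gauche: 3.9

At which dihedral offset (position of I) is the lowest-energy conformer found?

I at 0° (eclipsed): CN–I eclipsed, Et–SH eclipsed, H–OH eclipsed; 9.5 + 12.2 + 5.3 = 27.0 kJ/mol.
I at 60° (staggered): CN–I gauche, CN–OH gauche, Et–I gauche, Et–SH gauche; 2.9 + 2.2 + 3.6 + 3.9 = 12.6 kJ/mol.
I at 120° (eclipsed): CN–OH eclipsed, Et–I eclipsed, H–SH eclipsed; 8.2 + 12.7 + 6.3 = 27.2 kJ/mol.
I at 180° (staggered): CN–SH gauche, CN–OH gauche, Et–I gauche, Et–OH gauche; 2.6 + 2.2 + 3.6 + 3.2 = 11.6 kJ/mol.
I at 240° (eclipsed): CN–SH eclipsed, Et–OH eclipsed, H–I eclipsed; 8.5 + 9.2 + 7.5 = 25.2 kJ/mol.
I at 300° (staggered): CN–I gauche, CN–SH gauche, Et–SH gauche, Et–OH gauche; 2.9 + 2.6 + 3.9 + 3.2 = 12.6 kJ/mol.
The minimum (11.6 kJ/mol) occurs with I at 180°.

180°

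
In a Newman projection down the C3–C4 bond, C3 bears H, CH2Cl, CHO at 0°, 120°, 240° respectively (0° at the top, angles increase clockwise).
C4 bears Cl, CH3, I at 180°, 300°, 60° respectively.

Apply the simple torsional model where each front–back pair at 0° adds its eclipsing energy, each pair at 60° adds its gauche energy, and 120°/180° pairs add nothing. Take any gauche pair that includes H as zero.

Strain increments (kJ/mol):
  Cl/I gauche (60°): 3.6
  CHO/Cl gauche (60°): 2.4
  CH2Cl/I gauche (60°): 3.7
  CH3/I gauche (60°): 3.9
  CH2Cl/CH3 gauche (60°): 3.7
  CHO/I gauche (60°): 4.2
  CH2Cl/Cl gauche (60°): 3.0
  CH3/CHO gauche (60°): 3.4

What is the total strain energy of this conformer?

This conformer (staggered): CH2Cl–Cl gauche, CH2Cl–I gauche, CHO–Cl gauche, CHO–CH3 gauche; 3.0 + 3.7 + 2.4 + 3.4 = 12.5 kJ/mol.

12.5 kJ/mol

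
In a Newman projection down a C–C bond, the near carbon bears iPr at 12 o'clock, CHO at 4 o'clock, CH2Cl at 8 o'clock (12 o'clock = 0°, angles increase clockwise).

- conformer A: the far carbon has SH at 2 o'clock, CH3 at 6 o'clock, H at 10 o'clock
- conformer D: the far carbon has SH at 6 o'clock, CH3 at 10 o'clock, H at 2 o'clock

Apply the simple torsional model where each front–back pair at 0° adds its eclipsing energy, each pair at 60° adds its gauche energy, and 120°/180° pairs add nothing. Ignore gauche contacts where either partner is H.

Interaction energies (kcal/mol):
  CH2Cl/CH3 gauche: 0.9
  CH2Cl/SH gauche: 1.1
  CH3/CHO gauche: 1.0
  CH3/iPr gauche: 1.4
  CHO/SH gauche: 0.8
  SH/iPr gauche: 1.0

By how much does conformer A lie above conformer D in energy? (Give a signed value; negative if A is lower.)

-0.5 kcal/mol

A is staggered. iPr at 0° is gauche with SH at 60° (1.0); CHO at 120° is gauche with SH at 60° (0.8); CHO at 120° is gauche with CH3 at 180° (1.0); CH2Cl at 240° is gauche with CH3 at 180° (0.9). Total 3.7 kcal/mol.
D is staggered. iPr at 0° is gauche with CH3 at 300° (1.4); CHO at 120° is gauche with SH at 180° (0.8); CH2Cl at 240° is gauche with SH at 180° (1.1); CH2Cl at 240° is gauche with CH3 at 300° (0.9). Total 4.2 kcal/mol.
E(A) − E(D) = 3.7 − 4.2 = -0.5 kcal/mol.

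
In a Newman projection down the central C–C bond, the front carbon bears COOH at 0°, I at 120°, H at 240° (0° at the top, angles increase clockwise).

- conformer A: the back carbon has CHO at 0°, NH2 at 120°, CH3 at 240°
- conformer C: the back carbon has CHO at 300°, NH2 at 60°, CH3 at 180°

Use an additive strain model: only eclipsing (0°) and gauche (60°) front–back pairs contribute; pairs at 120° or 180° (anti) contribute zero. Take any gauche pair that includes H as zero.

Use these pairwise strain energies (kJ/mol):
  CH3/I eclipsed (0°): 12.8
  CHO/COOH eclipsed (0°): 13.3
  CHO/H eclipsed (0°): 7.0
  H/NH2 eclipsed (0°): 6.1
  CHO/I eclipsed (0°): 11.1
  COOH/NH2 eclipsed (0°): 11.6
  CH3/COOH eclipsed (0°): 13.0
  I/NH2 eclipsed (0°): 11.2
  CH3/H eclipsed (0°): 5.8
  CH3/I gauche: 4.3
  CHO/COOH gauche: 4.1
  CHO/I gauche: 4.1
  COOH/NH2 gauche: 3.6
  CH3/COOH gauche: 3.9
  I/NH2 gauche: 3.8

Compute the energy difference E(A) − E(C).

+14.5 kJ/mol

A (eclipsed): COOH(0°)/CHO(0°) eclipsed 13.3; I(120°)/NH2(120°) eclipsed 11.2; H(240°)/CH3(240°) eclipsed 5.8 → 30.3 kJ/mol.
C (staggered): COOH(0°)/CHO(300°) gauche 4.1; COOH(0°)/NH2(60°) gauche 3.6; I(120°)/NH2(60°) gauche 3.8; I(120°)/CH3(180°) gauche 4.3 → 15.8 kJ/mol.
E(A) − E(C) = 30.3 − 15.8 = +14.5 kJ/mol.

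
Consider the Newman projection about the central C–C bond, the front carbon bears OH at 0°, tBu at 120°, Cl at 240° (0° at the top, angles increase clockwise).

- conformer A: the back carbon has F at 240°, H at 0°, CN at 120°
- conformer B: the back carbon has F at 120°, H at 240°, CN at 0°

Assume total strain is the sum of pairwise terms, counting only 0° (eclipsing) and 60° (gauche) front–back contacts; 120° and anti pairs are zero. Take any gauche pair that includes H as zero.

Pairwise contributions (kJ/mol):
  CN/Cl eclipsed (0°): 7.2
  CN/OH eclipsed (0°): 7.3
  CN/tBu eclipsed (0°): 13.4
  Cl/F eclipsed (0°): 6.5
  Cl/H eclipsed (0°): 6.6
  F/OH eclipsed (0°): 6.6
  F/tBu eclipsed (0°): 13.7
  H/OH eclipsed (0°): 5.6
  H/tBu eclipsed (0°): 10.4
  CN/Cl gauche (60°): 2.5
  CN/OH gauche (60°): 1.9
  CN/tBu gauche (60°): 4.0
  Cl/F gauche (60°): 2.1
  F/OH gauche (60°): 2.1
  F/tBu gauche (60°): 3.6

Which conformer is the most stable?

A

A is eclipsed. OH at 0° is eclipsed with H at 0° (5.6); tBu at 120° is eclipsed with CN at 120° (13.4); Cl at 240° is eclipsed with F at 240° (6.5). Total 25.5 kJ/mol.
B is eclipsed. OH at 0° is eclipsed with CN at 0° (7.3); tBu at 120° is eclipsed with F at 120° (13.7); Cl at 240° is eclipsed with H at 240° (6.6). Total 27.6 kJ/mol.
A has the lowest total (25.5 kJ/mol).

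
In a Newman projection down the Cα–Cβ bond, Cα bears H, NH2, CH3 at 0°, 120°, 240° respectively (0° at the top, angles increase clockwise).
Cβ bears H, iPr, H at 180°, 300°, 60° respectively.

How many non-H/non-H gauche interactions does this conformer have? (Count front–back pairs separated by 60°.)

1

Non-H gauche pairs: CH3(240°)/iPr(300°) — 1 interaction.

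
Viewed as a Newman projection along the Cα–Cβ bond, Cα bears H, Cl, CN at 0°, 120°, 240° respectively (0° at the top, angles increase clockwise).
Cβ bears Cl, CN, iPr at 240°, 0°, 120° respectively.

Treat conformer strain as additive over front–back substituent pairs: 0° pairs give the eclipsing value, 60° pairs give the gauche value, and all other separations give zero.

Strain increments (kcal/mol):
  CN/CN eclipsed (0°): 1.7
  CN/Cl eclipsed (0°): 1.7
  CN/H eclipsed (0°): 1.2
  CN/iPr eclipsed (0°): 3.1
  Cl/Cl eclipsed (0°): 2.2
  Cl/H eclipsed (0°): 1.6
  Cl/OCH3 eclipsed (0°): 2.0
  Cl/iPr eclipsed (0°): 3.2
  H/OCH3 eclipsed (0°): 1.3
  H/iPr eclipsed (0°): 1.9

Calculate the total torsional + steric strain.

6.1 kcal/mol

This conformer (eclipsed): H–CN eclipsed, Cl–iPr eclipsed, CN–Cl eclipsed; 1.2 + 3.2 + 1.7 = 6.1 kcal/mol.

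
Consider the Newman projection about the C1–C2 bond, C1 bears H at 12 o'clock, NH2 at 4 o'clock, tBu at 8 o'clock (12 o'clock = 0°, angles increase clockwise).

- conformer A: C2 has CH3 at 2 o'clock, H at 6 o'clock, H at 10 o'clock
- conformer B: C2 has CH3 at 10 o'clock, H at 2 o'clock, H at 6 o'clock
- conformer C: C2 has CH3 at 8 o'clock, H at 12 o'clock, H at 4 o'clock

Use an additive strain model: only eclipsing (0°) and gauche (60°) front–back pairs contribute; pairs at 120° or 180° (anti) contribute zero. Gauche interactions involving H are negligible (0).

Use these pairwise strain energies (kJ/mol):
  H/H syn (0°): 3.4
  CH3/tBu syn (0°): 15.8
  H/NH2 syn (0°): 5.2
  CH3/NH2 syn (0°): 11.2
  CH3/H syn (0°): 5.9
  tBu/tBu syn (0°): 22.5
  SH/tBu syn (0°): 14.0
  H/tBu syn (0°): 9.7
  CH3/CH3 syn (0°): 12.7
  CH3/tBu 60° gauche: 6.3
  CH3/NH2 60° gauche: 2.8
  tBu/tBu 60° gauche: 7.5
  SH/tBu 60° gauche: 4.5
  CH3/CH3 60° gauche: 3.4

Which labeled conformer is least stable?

C

A (staggered): NH2(120°)/CH3(60°) gauche 2.8 → 2.8 kJ/mol.
B (staggered): tBu(240°)/CH3(300°) gauche 6.3 → 6.3 kJ/mol.
C (eclipsed): H(0°)/H(0°) eclipsed 3.4; NH2(120°)/H(120°) eclipsed 5.2; tBu(240°)/CH3(240°) eclipsed 15.8 → 24.4 kJ/mol.
C has the highest total (24.4 kJ/mol).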